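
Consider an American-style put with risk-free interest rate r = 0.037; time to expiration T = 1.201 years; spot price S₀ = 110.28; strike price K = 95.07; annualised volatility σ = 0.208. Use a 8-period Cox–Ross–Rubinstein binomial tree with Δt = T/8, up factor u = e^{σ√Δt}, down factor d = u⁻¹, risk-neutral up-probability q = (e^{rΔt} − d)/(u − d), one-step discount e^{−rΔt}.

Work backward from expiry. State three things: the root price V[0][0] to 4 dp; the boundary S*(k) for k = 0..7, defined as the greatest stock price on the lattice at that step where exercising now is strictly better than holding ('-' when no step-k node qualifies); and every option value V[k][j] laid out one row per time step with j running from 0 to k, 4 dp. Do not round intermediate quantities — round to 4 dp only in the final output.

price = 2.6032
boundary = - - - - - 73.7045 79.8904 86.5955
tree:
2.6032
4.2333 1.0925
6.7104 1.9405 0.3037
10.3068 3.3877 0.5952 0.0317
15.2167 5.7831 1.1630 0.0656 0.0000
21.3655 9.5766 2.2643 0.1359 0.0000 0.0000
27.0724 15.1796 4.3907 0.2814 0.0000 0.0000 0.0000
32.3374 21.3655 8.4745 0.5828 0.0000 0.0000 0.0000 0.0000
37.1948 27.0724 15.1796 1.2067 0.0000 0.0000 0.0000 0.0000 0.0000

Δt=0.15013  u=1.08393  d=0.92257  q=0.51438  discount=0.99446
step 8 (expiry): payoffs max(K−S,0) = 37.1948 27.0724 15.1796 1.2067 0.0000 0.0000 0.0000 0.0000 0.0000
step 7: (k=7,j=0): S=62.7326, (K−S)⁺=32.3374, hold=31.8108 ⇒ V=32.3374 exercise | (k=7,j=1): S=73.7045, (K−S)⁺=21.3655, hold=20.8388 ⇒ V=21.3655 exercise | (k=7,j=2): S=86.5955, (K−S)⁺=8.4745, hold=7.9479 ⇒ V=8.4745 exercise | (k=7,j=3): S=101.7411, (K−S)⁺=0.0000, hold=0.5828 ⇒ V=0.5828 continue | (k=7,j=4): S=119.5356, (K−S)⁺=0.0000, hold=0.0000 ⇒ V=0.0000 continue | (k=7,j=5): S=140.4424, (K−S)⁺=0.0000, hold=0.0000 ⇒ V=0.0000 continue | (k=7,j=6): S=165.0058, (K−S)⁺=0.0000, hold=0.0000 ⇒ V=0.0000 continue | (k=7,j=7): S=193.8654, (K−S)⁺=0.0000, hold=0.0000 ⇒ V=0.0000 continue  boundary S*=86.5955
step 6: (k=6,j=0): S=67.9976, (K−S)⁺=27.0724, hold=26.5458 ⇒ V=27.0724 exercise | (k=6,j=1): S=79.8904, (K−S)⁺=15.1796, hold=14.6530 ⇒ V=15.1796 exercise | (k=6,j=2): S=93.8633, (K−S)⁺=1.2067, hold=4.3907 ⇒ V=4.3907 continue | (k=6,j=3): S=110.2800, (K−S)⁺=0.0000, hold=0.2814 ⇒ V=0.2814 continue | (k=6,j=4): S=129.5680, (K−S)⁺=0.0000, hold=0.0000 ⇒ V=0.0000 continue | (k=6,j=5): S=152.2295, (K−S)⁺=0.0000, hold=0.0000 ⇒ V=0.0000 continue | (k=6,j=6): S=178.8544, (K−S)⁺=0.0000, hold=0.0000 ⇒ V=0.0000 continue  boundary S*=79.8904
step 5: (k=5,j=0): S=73.7045, (K−S)⁺=21.3655, hold=20.8388 ⇒ V=21.3655 exercise | (k=5,j=1): S=86.5955, (K−S)⁺=8.4745, hold=9.5766 ⇒ V=9.5766 continue | (k=5,j=2): S=101.7411, (K−S)⁺=0.0000, hold=2.2643 ⇒ V=2.2643 continue | (k=5,j=3): S=119.5356, (K−S)⁺=0.0000, hold=0.1359 ⇒ V=0.1359 continue | (k=5,j=4): S=140.4424, (K−S)⁺=0.0000, hold=0.0000 ⇒ V=0.0000 continue | (k=5,j=5): S=165.0058, (K−S)⁺=0.0000, hold=0.0000 ⇒ V=0.0000 continue  boundary S*=73.7045
step 4: (k=4,j=0): S=79.8904, (K−S)⁺=15.1796, hold=15.2167 ⇒ V=15.2167 continue | (k=4,j=1): S=93.8633, (K−S)⁺=1.2067, hold=5.7831 ⇒ V=5.7831 continue | (k=4,j=2): S=110.2800, (K−S)⁺=0.0000, hold=1.1630 ⇒ V=1.1630 continue | (k=4,j=3): S=129.5680, (K−S)⁺=0.0000, hold=0.0656 ⇒ V=0.0656 continue | (k=4,j=4): S=152.2295, (K−S)⁺=0.0000, hold=0.0000 ⇒ V=0.0000 continue  boundary S*=-
step 3: (k=3,j=0): S=86.5955, (K−S)⁺=8.4745, hold=10.3068 ⇒ V=10.3068 continue | (k=3,j=1): S=101.7411, (K−S)⁺=0.0000, hold=3.3877 ⇒ V=3.3877 continue | (k=3,j=2): S=119.5356, (K−S)⁺=0.0000, hold=0.5952 ⇒ V=0.5952 continue | (k=3,j=3): S=140.4424, (K−S)⁺=0.0000, hold=0.0317 ⇒ V=0.0317 continue  boundary S*=-
step 2: (k=2,j=0): S=93.8633, (K−S)⁺=1.2067, hold=6.7104 ⇒ V=6.7104 continue | (k=2,j=1): S=110.2800, (K−S)⁺=0.0000, hold=1.9405 ⇒ V=1.9405 continue | (k=2,j=2): S=129.5680, (K−S)⁺=0.0000, hold=0.3037 ⇒ V=0.3037 continue  boundary S*=-
step 1: (k=1,j=0): S=101.7411, (K−S)⁺=0.0000, hold=4.2333 ⇒ V=4.2333 continue | (k=1,j=1): S=119.5356, (K−S)⁺=0.0000, hold=1.0925 ⇒ V=1.0925 continue  boundary S*=-
step 0: (k=0,j=0): S=110.2800, (K−S)⁺=0.0000, hold=2.6032 ⇒ V=2.6032 continue  boundary S*=-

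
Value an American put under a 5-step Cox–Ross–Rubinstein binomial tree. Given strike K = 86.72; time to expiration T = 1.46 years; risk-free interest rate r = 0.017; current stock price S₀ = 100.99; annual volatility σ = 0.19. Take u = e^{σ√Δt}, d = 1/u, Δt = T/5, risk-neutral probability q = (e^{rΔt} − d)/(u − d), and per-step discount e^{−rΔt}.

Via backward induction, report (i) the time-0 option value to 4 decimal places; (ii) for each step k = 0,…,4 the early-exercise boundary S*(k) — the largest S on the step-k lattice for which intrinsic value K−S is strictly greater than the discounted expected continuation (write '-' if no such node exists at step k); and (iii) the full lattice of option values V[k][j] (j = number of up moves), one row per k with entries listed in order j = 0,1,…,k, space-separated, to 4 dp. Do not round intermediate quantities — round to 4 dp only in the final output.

Δt=0.29200  u=1.10813  d=0.90242  q=0.49855  discount=0.99505
step 5 (expiry): payoffs max(K−S,0) = 26.2789 12.5017 0.0000 0.0000 0.0000 0.0000
step 4: (k=4,j=0): S=66.9764, (K−S)⁺=19.7436, hold=19.3142 ⇒ V=19.7436 exercise | (k=4,j=1): S=82.2432, (K−S)⁺=4.4768, hold=6.2380 ⇒ V=6.2380 continue | (k=4,j=2): S=100.9900, (K−S)⁺=0.0000, hold=0.0000 ⇒ V=0.0000 continue | (k=4,j=3): S=124.0100, (K−S)⁺=0.0000, hold=0.0000 ⇒ V=0.0000 continue | (k=4,j=4): S=152.2773, (K−S)⁺=0.0000, hold=0.0000 ⇒ V=0.0000 continue  boundary S*=66.9764
step 3: (k=3,j=0): S=74.2183, (K−S)⁺=12.5017, hold=12.9460 ⇒ V=12.9460 continue | (k=3,j=1): S=91.1358, (K−S)⁺=0.0000, hold=3.1126 ⇒ V=3.1126 continue | (k=3,j=2): S=111.9096, (K−S)⁺=0.0000, hold=0.0000 ⇒ V=0.0000 continue | (k=3,j=3): S=137.4187, (K−S)⁺=0.0000, hold=0.0000 ⇒ V=0.0000 continue  boundary S*=-
step 2: (k=2,j=0): S=82.2432, (K−S)⁺=4.4768, hold=8.0037 ⇒ V=8.0037 continue | (k=2,j=1): S=100.9900, (K−S)⁺=0.0000, hold=1.5531 ⇒ V=1.5531 continue | (k=2,j=2): S=124.0100, (K−S)⁺=0.0000, hold=0.0000 ⇒ V=0.0000 continue  boundary S*=-
step 1: (k=1,j=0): S=91.1358, (K−S)⁺=0.0000, hold=4.7641 ⇒ V=4.7641 continue | (k=1,j=1): S=111.9096, (K−S)⁺=0.0000, hold=0.7749 ⇒ V=0.7749 continue  boundary S*=-
step 0: (k=0,j=0): S=100.9900, (K−S)⁺=0.0000, hold=2.7616 ⇒ V=2.7616 continue  boundary S*=-

price = 2.7616
boundary = - - - - 66.9764
tree:
2.7616
4.7641 0.7749
8.0037 1.5531 0.0000
12.9460 3.1126 0.0000 0.0000
19.7436 6.2380 0.0000 0.0000 0.0000
26.2789 12.5017 0.0000 0.0000 0.0000 0.0000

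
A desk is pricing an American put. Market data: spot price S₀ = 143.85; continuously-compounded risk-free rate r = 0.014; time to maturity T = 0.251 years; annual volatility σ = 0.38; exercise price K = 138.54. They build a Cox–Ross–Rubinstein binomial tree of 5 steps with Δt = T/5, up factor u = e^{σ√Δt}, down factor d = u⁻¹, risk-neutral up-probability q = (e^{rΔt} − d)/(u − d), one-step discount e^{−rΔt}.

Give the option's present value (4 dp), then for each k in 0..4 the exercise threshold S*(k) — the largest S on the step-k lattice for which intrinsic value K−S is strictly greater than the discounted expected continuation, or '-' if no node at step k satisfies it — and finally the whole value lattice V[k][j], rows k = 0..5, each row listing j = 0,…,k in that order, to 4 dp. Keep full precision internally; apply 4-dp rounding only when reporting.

price = 8.4210
boundary = - - - 111.4248 121.3271
tree:
8.4210
12.8773 3.6604
19.0786 6.2543 0.8875
27.1152 10.4989 1.7174 0.0000
36.2093 17.2129 3.3232 0.0000 0.0000
44.5612 27.1152 6.4306 0.0000 0.0000 0.0000

params: Δt=0.05020 u=1.08887 d=0.91838 q=0.48285 e^(-rΔt)=0.99930
t_5 payoffs: 44.5612 27.1152 6.4306 0.0000 0.0000 0.0000
t_4: node(4,0) S=102.3307 payoff=36.2093 vs cont=36.1120 → 36.2093 [stop]  node(4,1) S=121.3271 payoff=17.2129 vs cont=17.1155 → 17.2129 [stop]  node(4,2) S=143.8500 payoff=0.0000 vs cont=3.3232 → 3.3232 [wait]  node(4,3) S=170.5540 payoff=0.0000 vs cont=0.0000 → 0.0000 [wait]  node(4,4) S=202.2152 payoff=0.0000 vs cont=0.0000 → 0.0000 [wait]  ⇒ S*(4)=121.3271
t_3: node(3,0) S=111.4248 payoff=27.1152 vs cont=27.0179 → 27.1152 [stop]  node(3,1) S=132.1094 payoff=6.4306 vs cont=10.4989 → 10.4989 [wait]  node(3,2) S=156.6339 payoff=0.0000 vs cont=1.7174 → 1.7174 [wait]  node(3,3) S=185.7111 payoff=0.0000 vs cont=0.0000 → 0.0000 [wait]  ⇒ S*(3)=111.4248
t_2: node(2,0) S=121.3271 payoff=17.2129 vs cont=19.0786 → 19.0786 [wait]  node(2,1) S=143.8500 payoff=0.0000 vs cont=6.2543 → 6.2543 [wait]  node(2,2) S=170.5540 payoff=0.0000 vs cont=0.8875 → 0.8875 [wait]  ⇒ S*(2)=-
t_1: node(1,0) S=132.1094 payoff=6.4306 vs cont=12.8773 → 12.8773 [wait]  node(1,1) S=156.6339 payoff=0.0000 vs cont=3.6604 → 3.6604 [wait]  ⇒ S*(1)=-
t_0: node(0,0) S=143.8500 payoff=0.0000 vs cont=8.4210 → 8.4210 [wait]  ⇒ S*(0)=-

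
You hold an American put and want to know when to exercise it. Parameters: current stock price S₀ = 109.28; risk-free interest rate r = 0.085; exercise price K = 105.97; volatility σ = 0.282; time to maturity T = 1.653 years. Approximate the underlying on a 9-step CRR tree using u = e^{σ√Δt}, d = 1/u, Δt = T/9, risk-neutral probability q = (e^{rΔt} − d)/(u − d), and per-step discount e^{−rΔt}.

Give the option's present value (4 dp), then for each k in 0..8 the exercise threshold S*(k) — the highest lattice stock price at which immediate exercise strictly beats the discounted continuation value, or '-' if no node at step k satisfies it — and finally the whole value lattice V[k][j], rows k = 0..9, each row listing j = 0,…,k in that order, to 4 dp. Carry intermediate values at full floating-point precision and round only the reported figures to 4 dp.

price = 9.0444
boundary = - - - 76.0468 67.3898 76.0468 85.8158 76.0468 85.8158
tree:
9.0444
13.8645 5.1171
20.6745 8.3477 2.4569
29.9232 13.2365 4.3402 0.8908
38.5802 20.2969 7.4833 1.7333 0.1841
46.2517 29.9232 12.5192 3.3224 0.4019 0.0000
53.0499 38.5802 20.1542 6.2451 0.8773 0.0000 0.0000
59.0742 46.2517 29.9232 11.4330 1.9155 0.0000 0.0000 0.0000
64.4127 53.0499 38.5802 20.1542 4.1819 0.0000 0.0000 0.0000 0.0000
69.1434 59.0742 46.2517 29.9232 9.1302 0.0000 0.0000 0.0000 0.0000 0.0000

Δt=0.18367  u=1.12846  d=0.88616  q=0.53476  discount=0.98451
step 9 (expiry): payoffs max(K−S,0) = 69.1434 59.0742 46.2517 29.9232 9.1302 0.0000 0.0000 0.0000 0.0000 0.0000
step 8: (k=8,j=0): S=41.5573, (K−S)⁺=64.4127, hold=62.7711 ⇒ V=64.4127 exercise | (k=8,j=1): S=52.9201, (K−S)⁺=53.0499, hold=51.4083 ⇒ V=53.0499 exercise | (k=8,j=2): S=67.3898, (K−S)⁺=38.5802, hold=36.9387 ⇒ V=38.5802 exercise | (k=8,j=3): S=85.8158, (K−S)⁺=20.1542, hold=18.5126 ⇒ V=20.1542 exercise | (k=8,j=4): S=109.2800, (K−S)⁺=0.0000, hold=4.1819 ⇒ V=4.1819 continue | (k=8,j=5): S=139.1598, (K−S)⁺=0.0000, hold=0.0000 ⇒ V=0.0000 continue | (k=8,j=6): S=177.2096, (K−S)⁺=0.0000, hold=0.0000 ⇒ V=0.0000 continue | (k=8,j=7): S=225.6630, (K−S)⁺=0.0000, hold=0.0000 ⇒ V=0.0000 continue | (k=8,j=8): S=287.3648, (K−S)⁺=0.0000, hold=0.0000 ⇒ V=0.0000 continue  boundary S*=85.8158
step 7: (k=7,j=0): S=46.8958, (K−S)⁺=59.0742, hold=57.4326 ⇒ V=59.0742 exercise | (k=7,j=1): S=59.7183, (K−S)⁺=46.2517, hold=44.6102 ⇒ V=46.2517 exercise | (k=7,j=2): S=76.0468, (K−S)⁺=29.9232, hold=28.2817 ⇒ V=29.9232 exercise | (k=7,j=3): S=96.8398, (K−S)⁺=9.1302, hold=11.4330 ⇒ V=11.4330 continue | (k=7,j=4): S=123.3182, (K−S)⁺=0.0000, hold=1.9155 ⇒ V=1.9155 continue | (k=7,j=5): S=157.0365, (K−S)⁺=0.0000, hold=0.0000 ⇒ V=0.0000 continue | (k=7,j=6): S=199.9741, (K−S)⁺=0.0000, hold=0.0000 ⇒ V=0.0000 continue | (k=7,j=7): S=254.6520, (K−S)⁺=0.0000, hold=0.0000 ⇒ V=0.0000 continue  boundary S*=76.0468
step 6: (k=6,j=0): S=52.9201, (K−S)⁺=53.0499, hold=51.4083 ⇒ V=53.0499 exercise | (k=6,j=1): S=67.3898, (K−S)⁺=38.5802, hold=36.9387 ⇒ V=38.5802 exercise | (k=6,j=2): S=85.8158, (K−S)⁺=20.1542, hold=19.7250 ⇒ V=20.1542 exercise | (k=6,j=3): S=109.2800, (K−S)⁺=0.0000, hold=6.2451 ⇒ V=6.2451 continue | (k=6,j=4): S=139.1598, (K−S)⁺=0.0000, hold=0.8773 ⇒ V=0.8773 continue | (k=6,j=5): S=177.2096, (K−S)⁺=0.0000, hold=0.0000 ⇒ V=0.0000 continue | (k=6,j=6): S=225.6630, (K−S)⁺=0.0000, hold=0.0000 ⇒ V=0.0000 continue  boundary S*=85.8158
step 5: (k=5,j=0): S=59.7183, (K−S)⁺=46.2517, hold=44.6102 ⇒ V=46.2517 exercise | (k=5,j=1): S=76.0468, (K−S)⁺=29.9232, hold=28.2817 ⇒ V=29.9232 exercise | (k=5,j=2): S=96.8398, (K−S)⁺=9.1302, hold=12.5192 ⇒ V=12.5192 continue | (k=5,j=3): S=123.3182, (K−S)⁺=0.0000, hold=3.3224 ⇒ V=3.3224 continue | (k=5,j=4): S=157.0365, (K−S)⁺=0.0000, hold=0.4019 ⇒ V=0.4019 continue | (k=5,j=5): S=199.9741, (K−S)⁺=0.0000, hold=0.0000 ⇒ V=0.0000 continue  boundary S*=76.0468
step 4: (k=4,j=0): S=67.3898, (K−S)⁺=38.5802, hold=36.9387 ⇒ V=38.5802 exercise | (k=4,j=1): S=85.8158, (K−S)⁺=20.1542, hold=20.2969 ⇒ V=20.2969 continue | (k=4,j=2): S=109.2800, (K−S)⁺=0.0000, hold=7.4833 ⇒ V=7.4833 continue | (k=4,j=3): S=139.1598, (K−S)⁺=0.0000, hold=1.7333 ⇒ V=1.7333 continue | (k=4,j=4): S=177.2096, (K−S)⁺=0.0000, hold=0.1841 ⇒ V=0.1841 continue  boundary S*=67.3898
step 3: (k=3,j=0): S=76.0468, (K−S)⁺=29.9232, hold=28.3568 ⇒ V=29.9232 exercise | (k=3,j=1): S=96.8398, (K−S)⁺=9.1302, hold=13.2365 ⇒ V=13.2365 continue | (k=3,j=2): S=123.3182, (K−S)⁺=0.0000, hold=4.3402 ⇒ V=4.3402 continue | (k=3,j=3): S=157.0365, (K−S)⁺=0.0000, hold=0.8908 ⇒ V=0.8908 continue  boundary S*=76.0468
step 2: (k=2,j=0): S=85.8158, (K−S)⁺=20.1542, hold=20.6745 ⇒ V=20.6745 continue | (k=2,j=1): S=109.2800, (K−S)⁺=0.0000, hold=8.3477 ⇒ V=8.3477 continue | (k=2,j=2): S=139.1598, (K−S)⁺=0.0000, hold=2.4569 ⇒ V=2.4569 continue  boundary S*=-
step 1: (k=1,j=0): S=96.8398, (K−S)⁺=9.1302, hold=13.8645 ⇒ V=13.8645 continue | (k=1,j=1): S=123.3182, (K−S)⁺=0.0000, hold=5.1171 ⇒ V=5.1171 continue  boundary S*=-
step 0: (k=0,j=0): S=109.2800, (K−S)⁺=0.0000, hold=9.0444 ⇒ V=9.0444 continue  boundary S*=-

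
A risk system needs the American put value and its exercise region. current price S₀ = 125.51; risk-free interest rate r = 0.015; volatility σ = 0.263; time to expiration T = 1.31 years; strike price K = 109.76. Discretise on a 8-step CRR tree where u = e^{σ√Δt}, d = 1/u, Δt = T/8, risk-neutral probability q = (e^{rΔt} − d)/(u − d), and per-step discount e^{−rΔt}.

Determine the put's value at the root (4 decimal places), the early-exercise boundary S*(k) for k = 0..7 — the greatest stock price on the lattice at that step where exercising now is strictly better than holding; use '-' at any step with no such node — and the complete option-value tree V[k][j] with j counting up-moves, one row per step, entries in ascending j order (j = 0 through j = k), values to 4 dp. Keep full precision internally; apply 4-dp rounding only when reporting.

params: Δt=0.16375 u=1.11230 d=0.89904 q=0.48495 e^(-rΔt)=0.99755
t_8 payoffs: 56.1905 43.4838 27.7630 8.3132 0.0000 0.0000 0.0000 0.0000 0.0000
t_7: node(7,0) S=59.5851 payoff=50.1749 vs cont=49.9056 → 50.1749 [stop]  node(7,1) S=73.7187 payoff=36.0413 vs cont=35.7720 → 36.0413 [stop]  node(7,2) S=91.2049 payoff=18.5551 vs cont=18.2859 → 18.5551 [stop]  node(7,3) S=112.8387 payoff=0.0000 vs cont=4.2712 → 4.2712 [wait]  node(7,4) S=139.6042 payoff=0.0000 vs cont=0.0000 → 0.0000 [wait]  node(7,5) S=172.7184 payoff=0.0000 vs cont=0.0000 → 0.0000 [wait]  node(7,6) S=213.6873 payoff=0.0000 vs cont=0.0000 → 0.0000 [wait]  node(7,7) S=264.3741 payoff=0.0000 vs cont=0.0000 → 0.0000 [wait]  ⇒ S*(7)=91.2049
t_6: node(6,0) S=66.2762 payoff=43.4838 vs cont=43.2145 → 43.4838 [stop]  node(6,1) S=81.9970 payoff=27.7630 vs cont=27.4937 → 27.7630 [stop]  node(6,2) S=101.4468 payoff=8.3132 vs cont=11.5996 → 11.5996 [wait]  node(6,3) S=125.5100 payoff=0.0000 vs cont=2.1945 → 2.1945 [wait]  node(6,4) S=155.2811 payoff=0.0000 vs cont=0.0000 → 0.0000 [wait]  node(6,5) S=192.1138 payoff=0.0000 vs cont=0.0000 → 0.0000 [wait]  node(6,6) S=237.6834 payoff=0.0000 vs cont=0.0000 → 0.0000 [wait]  ⇒ S*(6)=81.9970
t_5: node(5,0) S=73.7187 payoff=36.0413 vs cont=35.7720 → 36.0413 [stop]  node(5,1) S=91.2049 payoff=18.5551 vs cont=19.8757 → 19.8757 [wait]  node(5,2) S=112.8387 payoff=0.0000 vs cont=7.0213 → 7.0213 [wait]  node(5,3) S=139.6042 payoff=0.0000 vs cont=1.1275 → 1.1275 [wait]  node(5,4) S=172.7184 payoff=0.0000 vs cont=0.0000 → 0.0000 [wait]  node(5,5) S=213.6873 payoff=0.0000 vs cont=0.0000 → 0.0000 [wait]  ⇒ S*(5)=73.7187
t_4: node(4,0) S=81.9970 payoff=27.7630 vs cont=28.1326 → 28.1326 [wait]  node(4,1) S=101.4468 payoff=8.3132 vs cont=13.6085 → 13.6085 [wait]  node(4,2) S=125.5100 payoff=0.0000 vs cont=4.1529 → 4.1529 [wait]  node(4,3) S=155.2811 payoff=0.0000 vs cont=0.5793 → 0.5793 [wait]  node(4,4) S=192.1138 payoff=0.0000 vs cont=0.0000 → 0.0000 [wait]  ⇒ S*(4)=-
t_3: node(3,0) S=91.2049 payoff=18.5551 vs cont=21.0374 → 21.0374 [wait]  node(3,1) S=112.8387 payoff=0.0000 vs cont=9.0008 → 9.0008 [wait]  node(3,2) S=139.6042 payoff=0.0000 vs cont=2.4139 → 2.4139 [wait]  node(3,3) S=172.7184 payoff=0.0000 vs cont=0.2976 → 0.2976 [wait]  ⇒ S*(3)=-
t_2: node(2,0) S=101.4468 payoff=8.3132 vs cont=15.1630 → 15.1630 [wait]  node(2,1) S=125.5100 payoff=0.0000 vs cont=5.7923 → 5.7923 [wait]  node(2,2) S=155.2811 payoff=0.0000 vs cont=1.3842 → 1.3842 [wait]  ⇒ S*(2)=-
t_1: node(1,0) S=112.8387 payoff=0.0000 vs cont=10.5926 → 10.5926 [wait]  node(1,1) S=139.6042 payoff=0.0000 vs cont=3.6456 → 3.6456 [wait]  ⇒ S*(1)=-
t_0: node(0,0) S=125.5100 payoff=0.0000 vs cont=7.2059 → 7.2059 [wait]  ⇒ S*(0)=-

price = 7.2059
boundary = - - - - - 73.7187 81.9970 91.2049
tree:
7.2059
10.5926 3.6456
15.1630 5.7923 1.3842
21.0374 9.0008 2.4139 0.2976
28.1326 13.6085 4.1529 0.5793 0.0000
36.0413 19.8757 7.0213 1.1275 0.0000 0.0000
43.4838 27.7630 11.5996 2.1945 0.0000 0.0000 0.0000
50.1749 36.0413 18.5551 4.2712 0.0000 0.0000 0.0000 0.0000
56.1905 43.4838 27.7630 8.3132 0.0000 0.0000 0.0000 0.0000 0.0000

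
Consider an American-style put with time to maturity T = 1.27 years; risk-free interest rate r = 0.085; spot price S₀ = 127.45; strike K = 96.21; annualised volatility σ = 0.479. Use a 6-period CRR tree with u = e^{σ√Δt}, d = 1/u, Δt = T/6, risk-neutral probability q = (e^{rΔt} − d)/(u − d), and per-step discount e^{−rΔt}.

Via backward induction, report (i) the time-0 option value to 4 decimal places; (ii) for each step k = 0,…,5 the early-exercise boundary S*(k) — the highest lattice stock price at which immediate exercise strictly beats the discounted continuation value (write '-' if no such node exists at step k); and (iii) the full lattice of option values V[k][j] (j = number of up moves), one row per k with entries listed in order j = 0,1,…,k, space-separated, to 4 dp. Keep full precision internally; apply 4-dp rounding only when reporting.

price = 8.6927
boundary = - - - - 52.7849 65.7987
tree:
8.6927
13.6867 3.7353
20.9391 6.5274 0.9217
30.8835 11.2033 1.8257 0.0000
43.4251 18.7723 3.6164 0.0000 0.0000
53.8650 30.4113 7.1633 0.0000 0.0000 0.0000
62.2401 43.4251 14.1890 0.0000 0.0000 0.0000 0.0000

Δt=0.21167, u=1.24654, d=0.80222, q=0.48599, disc=e^(-rΔt)=0.98217
k=6 terminal: V=max(K-S,0) → 62.2401 43.4251 14.1890 0.0000 0.0000 0.0000 0.0000
k=5: j=0 S=42.3450 intr=53.8650 cont=52.1495 V=53.8650[EX]; j=1 S=65.7987 intr=30.4113 cont=28.6958 V=30.4113[EX]; j=2 S=102.2427 intr=0.0000 cont=7.1633 V=7.1633[hold]; j=3 S=158.8720 intr=0.0000 cont=0.0000 V=0.0000[hold]; j=4 S=246.8666 intr=0.0000 cont=0.0000 V=0.0000[hold]; j=5 S=383.5990 intr=0.0000 cont=0.0000 V=0.0000[hold]  S*(5)=65.7987
k=4: j=0 S=52.7849 intr=43.4251 cont=41.7096 V=43.4251[EX]; j=1 S=82.0210 intr=14.1890 cont=18.7723 V=18.7723[hold]; j=2 S=127.4500 intr=0.0000 cont=3.6164 V=3.6164[hold]; j=3 S=198.0409 intr=0.0000 cont=0.0000 V=0.0000[hold]; j=4 S=307.7301 intr=0.0000 cont=0.0000 V=0.0000[hold]  S*(4)=52.7849
k=3: j=0 S=65.7987 intr=30.4113 cont=30.8835 V=30.8835[hold]; j=1 S=102.2427 intr=0.0000 cont=11.2033 V=11.2033[hold]; j=2 S=158.8720 intr=0.0000 cont=1.8257 V=1.8257[hold]; j=3 S=246.8666 intr=0.0000 cont=0.0000 V=0.0000[hold]  S*(3)=-
k=2: j=0 S=82.0210 intr=14.1890 cont=20.9391 V=20.9391[hold]; j=1 S=127.4500 intr=0.0000 cont=6.5274 V=6.5274[hold]; j=2 S=198.0409 intr=0.0000 cont=0.9217 V=0.9217[hold]  S*(2)=-
k=1: j=0 S=102.2427 intr=0.0000 cont=13.6867 V=13.6867[hold]; j=1 S=158.8720 intr=0.0000 cont=3.7353 V=3.7353[hold]  S*(1)=-
k=0: j=0 S=127.4500 intr=0.0000 cont=8.6927 V=8.6927[hold]  S*(0)=-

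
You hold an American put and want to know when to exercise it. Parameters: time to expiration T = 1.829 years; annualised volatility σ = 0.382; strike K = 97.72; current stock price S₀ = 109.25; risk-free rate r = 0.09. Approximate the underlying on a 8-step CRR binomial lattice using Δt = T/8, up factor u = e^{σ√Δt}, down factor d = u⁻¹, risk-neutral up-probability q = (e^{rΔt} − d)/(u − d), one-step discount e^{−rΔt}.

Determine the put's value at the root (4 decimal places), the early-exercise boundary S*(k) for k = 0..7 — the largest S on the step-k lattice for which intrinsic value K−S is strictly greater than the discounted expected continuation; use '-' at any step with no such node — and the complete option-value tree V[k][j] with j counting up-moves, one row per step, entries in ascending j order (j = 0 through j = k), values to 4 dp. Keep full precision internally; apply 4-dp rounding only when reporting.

Δt=0.22862, u=1.20040, d=0.83306, q=0.51106, disc=e^(-rΔt)=0.97963
k=8 terminal: V=max(K-S,0) → 72.3791 61.2049 45.1035 21.9021 0.0000 0.0000 0.0000 0.0000 0.0000
k=7: j=0 S=30.4192 intr=67.3008 cont=65.3107 V=67.3008[EX]; j=1 S=43.8326 intr=53.8874 cont=51.8973 V=53.8874[EX]; j=2 S=63.1607 intr=34.5593 cont=32.5692 V=34.5593[EX]; j=3 S=91.0116 intr=6.7084 cont=10.4908 V=10.4908[hold]; j=4 S=131.1434 intr=0.0000 cont=0.0000 V=0.0000[hold]; j=5 S=188.9714 intr=0.0000 cont=0.0000 V=0.0000[hold]; j=6 S=272.2989 intr=0.0000 cont=0.0000 V=0.0000[hold]; j=7 S=392.3700 intr=0.0000 cont=0.0000 V=0.0000[hold]  S*(7)=63.1607
k=6: j=0 S=36.5151 intr=61.2049 cont=59.2148 V=61.2049[EX]; j=1 S=52.6165 intr=45.1035 cont=43.1133 V=45.1035[EX]; j=2 S=75.8179 intr=21.9021 cont=21.8056 V=21.9021[EX]; j=3 S=109.2500 intr=0.0000 cont=5.0249 V=5.0249[hold]; j=4 S=157.4241 intr=0.0000 cont=0.0000 V=0.0000[hold]; j=5 S=226.8407 intr=0.0000 cont=0.0000 V=0.0000[hold]; j=6 S=326.8668 intr=0.0000 cont=0.0000 V=0.0000[hold]  S*(6)=75.8179
k=5: j=0 S=43.8326 intr=53.8874 cont=51.8973 V=53.8874[EX]; j=1 S=63.1607 intr=34.5593 cont=32.5692 V=34.5593[EX]; j=2 S=91.0116 intr=6.7084 cont=13.0065 V=13.0065[hold]; j=3 S=131.1434 intr=0.0000 cont=2.4069 V=2.4069[hold]; j=4 S=188.9714 intr=0.0000 cont=0.0000 V=0.0000[hold]; j=5 S=272.2989 intr=0.0000 cont=0.0000 V=0.0000[hold]  S*(5)=63.1607
k=4: j=0 S=52.6165 intr=45.1035 cont=43.1133 V=45.1035[EX]; j=1 S=75.8179 intr=21.9021 cont=23.0651 V=23.0651[hold]; j=2 S=109.2500 intr=0.0000 cont=7.4349 V=7.4349[hold]; j=3 S=157.4241 intr=0.0000 cont=1.1528 V=1.1528[hold]; j=4 S=226.8407 intr=0.0000 cont=0.0000 V=0.0000[hold]  S*(4)=52.6165
k=3: j=0 S=63.1607 intr=34.5593 cont=33.1514 V=34.5593[EX]; j=1 S=91.0116 intr=6.7084 cont=14.7701 V=14.7701[hold]; j=2 S=131.1434 intr=0.0000 cont=4.1384 V=4.1384[hold]; j=3 S=188.9714 intr=0.0000 cont=0.5522 V=0.5522[hold]  S*(3)=63.1607
k=2: j=0 S=75.8179 intr=21.9021 cont=23.9480 V=23.9480[hold]; j=1 S=109.2500 intr=0.0000 cont=9.1465 V=9.1465[hold]; j=2 S=157.4241 intr=0.0000 cont=2.2587 V=2.2587[hold]  S*(2)=-
k=1: j=0 S=91.0116 intr=6.7084 cont=16.0499 V=16.0499[hold]; j=1 S=131.1434 intr=0.0000 cont=5.5118 V=5.5118[hold]  S*(1)=-
k=0: j=0 S=109.2500 intr=0.0000 cont=10.4472 V=10.4472[hold]  S*(0)=-

price = 10.4472
boundary = - - - 63.1607 52.6165 63.1607 75.8179 63.1607
tree:
10.4472
16.0499 5.5118
23.9480 9.1465 2.2587
34.5593 14.7701 4.1384 0.5522
45.1035 23.0651 7.4349 1.1528 0.0000
53.8874 34.5593 13.0065 2.4069 0.0000 0.0000
61.2049 45.1035 21.9021 5.0249 0.0000 0.0000 0.0000
67.3008 53.8874 34.5593 10.4908 0.0000 0.0000 0.0000 0.0000
72.3791 61.2049 45.1035 21.9021 0.0000 0.0000 0.0000 0.0000 0.0000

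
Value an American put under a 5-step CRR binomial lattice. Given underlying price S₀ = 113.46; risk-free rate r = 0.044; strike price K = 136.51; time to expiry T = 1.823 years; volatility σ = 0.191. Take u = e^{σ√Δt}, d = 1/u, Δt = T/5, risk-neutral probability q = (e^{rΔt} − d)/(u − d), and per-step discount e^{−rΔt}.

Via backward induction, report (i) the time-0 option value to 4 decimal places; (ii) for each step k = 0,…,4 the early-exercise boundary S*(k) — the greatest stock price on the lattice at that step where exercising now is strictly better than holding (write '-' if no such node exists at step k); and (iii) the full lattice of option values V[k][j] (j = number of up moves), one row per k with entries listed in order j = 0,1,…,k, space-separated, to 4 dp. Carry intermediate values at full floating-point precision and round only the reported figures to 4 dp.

Δt=0.36460  u=1.12224  d=0.89107  q=0.54116  discount=0.98409
step 5 (expiry): payoffs max(K−S,0) = 72.7707 56.2348 35.4090 9.1802 0.0000 0.0000
step 4: (k=4,j=0): S=71.5310, (K−S)⁺=64.9790, hold=62.8065 ⇒ V=64.9790 exercise | (k=4,j=1): S=90.0883, (K−S)⁺=46.4217, hold=44.2492 ⇒ V=46.4217 exercise | (k=4,j=2): S=113.4600, (K−S)⁺=23.0500, hold=20.8775 ⇒ V=23.0500 exercise | (k=4,j=3): S=142.8950, (K−S)⁺=0.0000, hold=4.1453 ⇒ V=4.1453 continue | (k=4,j=4): S=179.9663, (K−S)⁺=0.0000, hold=0.0000 ⇒ V=0.0000 continue  boundary S*=113.4600
step 3: (k=3,j=0): S=80.2752, (K−S)⁺=56.2348, hold=54.0623 ⇒ V=56.2348 exercise | (k=3,j=1): S=101.1010, (K−S)⁺=35.4090, hold=33.2365 ⇒ V=35.4090 exercise | (k=3,j=2): S=127.3298, (K−S)⁺=9.1802, hold=12.6156 ⇒ V=12.6156 continue | (k=3,j=3): S=160.3630, (K−S)⁺=0.0000, hold=1.8718 ⇒ V=1.8718 continue  boundary S*=101.1010
step 2: (k=2,j=0): S=90.0883, (K−S)⁺=46.4217, hold=44.2492 ⇒ V=46.4217 exercise | (k=2,j=1): S=113.4600, (K−S)⁺=23.0500, hold=22.7070 ⇒ V=23.0500 exercise | (k=2,j=2): S=142.8950, (K−S)⁺=0.0000, hold=6.6933 ⇒ V=6.6933 continue  boundary S*=113.4600
step 1: (k=1,j=0): S=101.1010, (K−S)⁺=35.4090, hold=33.2365 ⇒ V=35.4090 exercise | (k=1,j=1): S=127.3298, (K−S)⁺=9.1802, hold=13.9725 ⇒ V=13.9725 continue  boundary S*=101.1010
step 0: (k=0,j=0): S=113.4600, (K−S)⁺=23.0500, hold=23.4296 ⇒ V=23.4296 continue  boundary S*=-

price = 23.4296
boundary = - 101.1010 113.4600 101.1010 113.4600
tree:
23.4296
35.4090 13.9725
46.4217 23.0500 6.6933
56.2348 35.4090 12.6156 1.8718
64.9790 46.4217 23.0500 4.1453 0.0000
72.7707 56.2348 35.4090 9.1802 0.0000 0.0000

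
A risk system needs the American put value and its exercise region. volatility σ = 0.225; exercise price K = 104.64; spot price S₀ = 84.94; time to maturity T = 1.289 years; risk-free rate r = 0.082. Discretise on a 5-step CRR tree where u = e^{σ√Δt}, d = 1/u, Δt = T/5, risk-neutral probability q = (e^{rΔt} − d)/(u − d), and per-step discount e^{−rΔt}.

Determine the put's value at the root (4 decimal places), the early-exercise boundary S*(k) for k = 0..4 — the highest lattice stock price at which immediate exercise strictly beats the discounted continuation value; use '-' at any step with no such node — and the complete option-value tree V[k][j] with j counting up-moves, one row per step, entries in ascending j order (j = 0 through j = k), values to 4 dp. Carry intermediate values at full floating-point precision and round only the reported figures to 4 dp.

params: Δt=0.25780 u=1.12102 d=0.89204 q=0.56477 e^(-rΔt)=0.97908
t_5 payoffs: 56.6622 44.3467 28.8699 9.4203 0.0000 0.0000
t_4: node(4,0) S=53.7842 payoff=50.8558 vs cont=48.6670 → 50.8558 [stop]  node(4,1) S=67.5901 payoff=37.0499 vs cont=34.8610 → 37.0499 [stop]  node(4,2) S=84.9400 payoff=19.7000 vs cont=17.5112 → 19.7000 [stop]  node(4,3) S=106.7434 payoff=0.0000 vs cont=4.0142 → 4.0142 [wait]  node(4,4) S=134.1436 payoff=0.0000 vs cont=0.0000 → 0.0000 [wait]  ⇒ S*(4)=84.9400
t_3: node(3,0) S=60.2933 payoff=44.3467 vs cont=42.1579 → 44.3467 [stop]  node(3,1) S=75.7701 payoff=28.8699 vs cont=26.6811 → 28.8699 [stop]  node(3,2) S=95.2197 payoff=9.4203 vs cont=10.6143 → 10.6143 [wait]  node(3,3) S=119.6618 payoff=0.0000 vs cont=1.7105 → 1.7105 [wait]  ⇒ S*(3)=75.7701
t_2: node(2,0) S=67.5901 payoff=37.0499 vs cont=34.8610 → 37.0499 [stop]  node(2,1) S=84.9400 payoff=19.7000 vs cont=18.1714 → 19.7000 [stop]  node(2,2) S=106.7434 payoff=0.0000 vs cont=5.4689 → 5.4689 [wait]  ⇒ S*(2)=84.9400
t_1: node(1,0) S=75.7701 payoff=28.8699 vs cont=26.6811 → 28.8699 [stop]  node(1,1) S=95.2197 payoff=9.4203 vs cont=11.4187 → 11.4187 [wait]  ⇒ S*(1)=75.7701
t_0: node(0,0) S=84.9400 payoff=19.7000 vs cont=18.6162 → 19.7000 [stop]  ⇒ S*(0)=84.9400

price = 19.7000
boundary = 84.9400 75.7701 84.9400 75.7701 84.9400
tree:
19.7000
28.8699 11.4187
37.0499 19.7000 5.4689
44.3467 28.8699 10.6143 1.7105
50.8558 37.0499 19.7000 4.0142 0.0000
56.6622 44.3467 28.8699 9.4203 0.0000 0.0000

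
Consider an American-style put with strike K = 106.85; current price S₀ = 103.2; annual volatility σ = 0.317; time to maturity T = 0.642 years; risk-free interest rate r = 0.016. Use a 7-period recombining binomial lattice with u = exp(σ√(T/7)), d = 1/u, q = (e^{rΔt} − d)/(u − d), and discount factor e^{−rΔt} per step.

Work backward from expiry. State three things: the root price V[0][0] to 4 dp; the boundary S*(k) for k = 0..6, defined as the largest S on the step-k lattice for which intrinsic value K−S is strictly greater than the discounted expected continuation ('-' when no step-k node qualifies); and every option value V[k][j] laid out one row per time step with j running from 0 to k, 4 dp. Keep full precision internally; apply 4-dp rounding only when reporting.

price = 12.2651
boundary = - - - - 70.2924 77.3751 85.1714
tree:
12.2651
17.0435 7.2008
22.8872 10.8567 3.3198
29.5555 15.8377 5.5719 0.9255
36.5576 22.1698 9.1256 1.7950 0.0000
42.9920 29.4749 14.4383 3.4815 0.0000 0.0000
48.8374 36.5576 21.6786 6.7525 0.0000 0.0000 0.0000
54.1477 42.9920 29.4749 13.0966 0.0000 0.0000 0.0000 0.0000

params: Δt=0.09171 u=1.10076 d=0.90846 q=0.48365 e^(-rΔt)=0.99853
t_7 payoffs: 54.1477 42.9920 29.4749 13.0966 0.0000 0.0000 0.0000 0.0000
t_6: node(6,0) S=58.0126 payoff=48.8374 vs cont=48.6807 → 48.8374 [stop]  node(6,1) S=70.2924 payoff=36.5576 vs cont=36.4010 → 36.5576 [stop]  node(6,2) S=85.1714 payoff=21.6786 vs cont=21.5219 → 21.6786 [stop]  node(6,3) S=103.2000 payoff=3.6500 vs cont=6.7525 → 6.7525 [wait]  node(6,4) S=125.0448 payoff=0.0000 vs cont=0.0000 → 0.0000 [wait]  node(6,5) S=151.5135 payoff=0.0000 vs cont=0.0000 → 0.0000 [wait]  node(6,6) S=183.5850 payoff=0.0000 vs cont=0.0000 → 0.0000 [wait]  ⇒ S*(6)=85.1714
t_5: node(5,0) S=63.8580 payoff=42.9920 vs cont=42.8353 → 42.9920 [stop]  node(5,1) S=77.3751 payoff=29.4749 vs cont=29.3183 → 29.4749 [stop]  node(5,2) S=93.7534 payoff=13.0966 vs cont=14.4383 → 14.4383 [wait]  node(5,3) S=113.5985 payoff=0.0000 vs cont=3.4815 → 3.4815 [wait]  node(5,4) S=137.6443 payoff=0.0000 vs cont=0.0000 → 0.0000 [wait]  node(5,5) S=166.7801 payoff=0.0000 vs cont=0.0000 → 0.0000 [wait]  ⇒ S*(5)=77.3751
t_4: node(4,0) S=70.2924 payoff=36.5576 vs cont=36.4010 → 36.5576 [stop]  node(4,1) S=85.1714 payoff=21.6786 vs cont=22.1698 → 22.1698 [wait]  node(4,2) S=103.2000 payoff=3.6500 vs cont=9.1256 → 9.1256 [wait]  node(4,3) S=125.0448 payoff=0.0000 vs cont=1.7950 → 1.7950 [wait]  node(4,4) S=151.5135 payoff=0.0000 vs cont=0.0000 → 0.0000 [wait]  ⇒ S*(4)=70.2924
t_3: node(3,0) S=77.3751 payoff=29.4749 vs cont=29.5555 → 29.5555 [wait]  node(3,1) S=93.7534 payoff=13.0966 vs cont=15.8377 → 15.8377 [wait]  node(3,2) S=113.5985 payoff=0.0000 vs cont=5.5719 → 5.5719 [wait]  node(3,3) S=137.6443 payoff=0.0000 vs cont=0.9255 → 0.9255 [wait]  ⇒ S*(3)=-
t_2: node(2,0) S=85.1714 payoff=21.6786 vs cont=22.8872 → 22.8872 [wait]  node(2,1) S=103.2000 payoff=3.6500 vs cont=10.8567 → 10.8567 [wait]  node(2,2) S=125.0448 payoff=0.0000 vs cont=3.3198 → 3.3198 [wait]  ⇒ S*(2)=-
t_1: node(1,0) S=93.7534 payoff=13.0966 vs cont=17.0435 → 17.0435 [wait]  node(1,1) S=113.5985 payoff=0.0000 vs cont=7.2008 → 7.2008 [wait]  ⇒ S*(1)=-
t_0: node(0,0) S=103.2000 payoff=3.6500 vs cont=12.2651 → 12.2651 [wait]  ⇒ S*(0)=-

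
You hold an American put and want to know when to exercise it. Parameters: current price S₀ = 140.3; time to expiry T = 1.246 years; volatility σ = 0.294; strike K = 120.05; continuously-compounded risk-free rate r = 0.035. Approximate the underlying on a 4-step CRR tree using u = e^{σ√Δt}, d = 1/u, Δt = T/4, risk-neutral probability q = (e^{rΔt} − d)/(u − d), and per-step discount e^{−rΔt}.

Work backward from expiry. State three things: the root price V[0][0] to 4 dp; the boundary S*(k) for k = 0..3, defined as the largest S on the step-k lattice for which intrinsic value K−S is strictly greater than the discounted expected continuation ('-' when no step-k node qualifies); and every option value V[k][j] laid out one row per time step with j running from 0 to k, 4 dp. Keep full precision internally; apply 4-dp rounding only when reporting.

price = 7.8580
boundary = - - - 85.7572
tree:
7.8580
13.3147 2.4062
21.8675 4.7916 0.0000
34.2928 9.5417 0.0000 0.0000
47.2707 19.0008 0.0000 0.0000 0.0000

params: Δt=0.31150 u=1.17832 d=0.84867 q=0.49232 e^(-rΔt)=0.98916
t_4 payoffs: 47.2707 19.0008 0.0000 0.0000 0.0000
t_3: node(3,0) S=85.7572 payoff=34.2928 vs cont=32.9911 → 34.2928 [stop]  node(3,1) S=119.0680 payoff=0.9820 vs cont=9.5417 → 9.5417 [wait]  node(3,2) S=165.3180 payoff=0.0000 vs cont=0.0000 → 0.0000 [wait]  node(3,3) S=229.5329 payoff=0.0000 vs cont=0.0000 → 0.0000 [wait]  ⇒ S*(3)=85.7572
t_2: node(2,0) S=101.0492 payoff=19.0008 vs cont=21.8675 → 21.8675 [wait]  node(2,1) S=140.3000 payoff=0.0000 vs cont=4.7916 → 4.7916 [wait]  node(2,2) S=194.7971 payoff=0.0000 vs cont=0.0000 → 0.0000 [wait]  ⇒ S*(2)=-
t_1: node(1,0) S=119.0680 payoff=0.9820 vs cont=13.3147 → 13.3147 [wait]  node(1,1) S=165.3180 payoff=0.0000 vs cont=2.4062 → 2.4062 [wait]  ⇒ S*(1)=-
t_0: node(0,0) S=140.3000 payoff=0.0000 vs cont=7.8580 → 7.8580 [wait]  ⇒ S*(0)=-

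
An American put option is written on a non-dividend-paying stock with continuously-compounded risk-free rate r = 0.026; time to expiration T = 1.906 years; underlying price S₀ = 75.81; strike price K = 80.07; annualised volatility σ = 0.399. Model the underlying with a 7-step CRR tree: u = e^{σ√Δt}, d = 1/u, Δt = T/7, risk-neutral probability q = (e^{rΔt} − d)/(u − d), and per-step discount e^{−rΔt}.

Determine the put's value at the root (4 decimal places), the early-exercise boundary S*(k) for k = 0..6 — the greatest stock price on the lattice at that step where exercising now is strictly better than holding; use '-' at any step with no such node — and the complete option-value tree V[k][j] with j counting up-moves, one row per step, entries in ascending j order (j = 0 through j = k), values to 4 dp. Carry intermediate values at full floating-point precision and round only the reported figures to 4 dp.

price = 17.6198
boundary = - - - 40.5941 32.9642 40.5941 49.9901
tree:
17.6198
23.8648 10.7060
31.2728 15.7088 5.1153
39.4759 22.3154 8.3499 1.4732
47.1058 30.4422 13.3090 2.7736 0.0000
53.3017 39.4759 20.5169 5.2218 0.0000 0.0000
58.3330 47.1058 30.0799 9.8311 0.0000 0.0000 0.0000
62.4186 53.3017 39.4759 18.5090 0.0000 0.0000 0.0000 0.0000

params: Δt=0.27229 u=1.23146 d=0.81204 q=0.46508 e^(-rΔt)=0.99295
t_7 payoffs: 62.4186 53.3017 39.4759 18.5090 0.0000 0.0000 0.0000 0.0000
t_6: node(6,0) S=21.7370 payoff=58.3330 vs cont=57.7681 → 58.3330 [stop]  node(6,1) S=32.9642 payoff=47.1058 vs cont=46.5410 → 47.1058 [stop]  node(6,2) S=49.9901 payoff=30.0799 vs cont=29.5150 → 30.0799 [stop]  node(6,3) S=75.8100 payoff=4.2600 vs cont=9.8311 → 9.8311 [wait]  node(6,4) S=114.9658 payoff=0.0000 vs cont=0.0000 → 0.0000 [wait]  node(6,5) S=174.3455 payoff=0.0000 vs cont=0.0000 → 0.0000 [wait]  node(6,6) S=264.3948 payoff=0.0000 vs cont=0.0000 → 0.0000 [wait]  ⇒ S*(6)=49.9901
t_5: node(5,0) S=26.7683 payoff=53.3017 vs cont=52.7368 → 53.3017 [stop]  node(5,1) S=40.5941 payoff=39.4759 vs cont=38.9110 → 39.4759 [stop]  node(5,2) S=61.5610 payoff=18.5090 vs cont=20.5169 → 20.5169 [wait]  node(5,3) S=93.3571 payoff=0.0000 vs cont=5.2218 → 5.2218 [wait]  node(5,4) S=141.5760 payoff=0.0000 vs cont=0.0000 → 0.0000 [wait]  node(5,5) S=214.6999 payoff=0.0000 vs cont=0.0000 → 0.0000 [wait]  ⇒ S*(5)=40.5941
t_4: node(4,0) S=32.9642 payoff=47.1058 vs cont=46.5410 → 47.1058 [stop]  node(4,1) S=49.9901 payoff=30.0799 vs cont=30.4422 → 30.4422 [wait]  node(4,2) S=75.8100 payoff=4.2600 vs cont=13.3090 → 13.3090 [wait]  node(4,3) S=114.9658 payoff=0.0000 vs cont=2.7736 → 2.7736 [wait]  node(4,4) S=174.3455 payoff=0.0000 vs cont=0.0000 → 0.0000 [wait]  ⇒ S*(4)=32.9642
t_3: node(3,0) S=40.5941 payoff=39.4759 vs cont=39.0784 → 39.4759 [stop]  node(3,1) S=61.5610 payoff=18.5090 vs cont=22.3154 → 22.3154 [wait]  node(3,2) S=93.3571 payoff=0.0000 vs cont=8.3499 → 8.3499 [wait]  node(3,3) S=141.5760 payoff=0.0000 vs cont=1.4732 → 1.4732 [wait]  ⇒ S*(3)=40.5941
t_2: node(2,0) S=49.9901 payoff=30.0799 vs cont=31.2728 → 31.2728 [wait]  node(2,1) S=75.8100 payoff=4.2600 vs cont=15.7088 → 15.7088 [wait]  node(2,2) S=114.9658 payoff=0.0000 vs cont=5.1153 → 5.1153 [wait]  ⇒ S*(2)=-
t_1: node(1,0) S=61.5610 payoff=18.5090 vs cont=23.8648 → 23.8648 [wait]  node(1,1) S=93.3571 payoff=0.0000 vs cont=10.7060 → 10.7060 [wait]  ⇒ S*(1)=-
t_0: node(0,0) S=75.8100 payoff=4.2600 vs cont=17.6198 → 17.6198 [wait]  ⇒ S*(0)=-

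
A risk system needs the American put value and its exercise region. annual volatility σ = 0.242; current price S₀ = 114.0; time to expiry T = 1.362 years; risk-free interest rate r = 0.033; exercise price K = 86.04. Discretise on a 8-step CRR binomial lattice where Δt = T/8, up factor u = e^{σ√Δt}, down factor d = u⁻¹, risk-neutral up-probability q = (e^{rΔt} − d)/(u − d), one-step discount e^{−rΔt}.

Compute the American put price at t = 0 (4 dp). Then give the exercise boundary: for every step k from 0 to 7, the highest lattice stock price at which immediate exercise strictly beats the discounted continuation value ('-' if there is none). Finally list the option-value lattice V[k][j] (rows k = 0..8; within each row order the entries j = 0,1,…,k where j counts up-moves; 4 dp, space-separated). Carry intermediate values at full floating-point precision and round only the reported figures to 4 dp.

price = 1.8073
boundary = - - - - - - 62.6199 69.1955
tree:
1.8073
2.9871 0.6627
4.8308 1.2005 0.1392
7.6064 2.1448 0.2818 0.0000
11.5850 3.7640 0.5704 0.0000 0.0000
16.9181 6.4499 1.1547 0.0000 0.0000 0.0000
23.4201 10.6888 2.3374 0.0000 0.0000 0.0000 0.0000
29.3708 16.8445 4.7317 0.0000 0.0000 0.0000 0.0000 0.0000
34.7560 23.4201 9.5784 0.0000 0.0000 0.0000 0.0000 0.0000 0.0000

Δt=0.17025  u=1.10501  d=0.90497  q=0.50322  discount=0.99440
step 8 (expiry): payoffs max(K−S,0) = 34.7560 23.4201 9.5784 0.0000 0.0000 0.0000 0.0000 0.0000 0.0000
step 7: (k=7,j=0): S=56.6692, (K−S)⁺=29.3708, hold=28.8888 ⇒ V=29.3708 exercise | (k=7,j=1): S=69.1955, (K−S)⁺=16.8445, hold=16.3625 ⇒ V=16.8445 exercise | (k=7,j=2): S=84.4907, (K−S)⁺=1.5493, hold=4.7317 ⇒ V=4.7317 continue | (k=7,j=3): S=103.1667, (K−S)⁺=0.0000, hold=0.0000 ⇒ V=0.0000 continue | (k=7,j=4): S=125.9709, (K−S)⁺=0.0000, hold=0.0000 ⇒ V=0.0000 continue | (k=7,j=5): S=153.8158, (K−S)⁺=0.0000, hold=0.0000 ⇒ V=0.0000 continue | (k=7,j=6): S=187.8157, (K−S)⁺=0.0000, hold=0.0000 ⇒ V=0.0000 continue | (k=7,j=7): S=229.3309, (K−S)⁺=0.0000, hold=0.0000 ⇒ V=0.0000 continue  boundary S*=69.1955
step 6: (k=6,j=0): S=62.6199, (K−S)⁺=23.4201, hold=22.9380 ⇒ V=23.4201 exercise | (k=6,j=1): S=76.4616, (K−S)⁺=9.5784, hold=10.6888 ⇒ V=10.6888 continue | (k=6,j=2): S=93.3628, (K−S)⁺=0.0000, hold=2.3374 ⇒ V=2.3374 continue | (k=6,j=3): S=114.0000, (K−S)⁺=0.0000, hold=0.0000 ⇒ V=0.0000 continue | (k=6,j=4): S=139.1988, (K−S)⁺=0.0000, hold=0.0000 ⇒ V=0.0000 continue | (k=6,j=5): S=169.9677, (K−S)⁺=0.0000, hold=0.0000 ⇒ V=0.0000 continue | (k=6,j=6): S=207.5378, (K−S)⁺=0.0000, hold=0.0000 ⇒ V=0.0000 continue  boundary S*=62.6199
step 5: (k=5,j=0): S=69.1955, (K−S)⁺=16.8445, hold=16.9181 ⇒ V=16.9181 continue | (k=5,j=1): S=84.4907, (K−S)⁺=1.5493, hold=6.4499 ⇒ V=6.4499 continue | (k=5,j=2): S=103.1667, (K−S)⁺=0.0000, hold=1.1547 ⇒ V=1.1547 continue | (k=5,j=3): S=125.9709, (K−S)⁺=0.0000, hold=0.0000 ⇒ V=0.0000 continue | (k=5,j=4): S=153.8158, (K−S)⁺=0.0000, hold=0.0000 ⇒ V=0.0000 continue | (k=5,j=5): S=187.8157, (K−S)⁺=0.0000, hold=0.0000 ⇒ V=0.0000 continue  boundary S*=-
step 4: (k=4,j=0): S=76.4616, (K−S)⁺=9.5784, hold=11.5850 ⇒ V=11.5850 continue | (k=4,j=1): S=93.3628, (K−S)⁺=0.0000, hold=3.7640 ⇒ V=3.7640 continue | (k=4,j=2): S=114.0000, (K−S)⁺=0.0000, hold=0.5704 ⇒ V=0.5704 continue | (k=4,j=3): S=139.1988, (K−S)⁺=0.0000, hold=0.0000 ⇒ V=0.0000 continue | (k=4,j=4): S=169.9677, (K−S)⁺=0.0000, hold=0.0000 ⇒ V=0.0000 continue  boundary S*=-
step 3: (k=3,j=0): S=84.4907, (K−S)⁺=1.5493, hold=7.6064 ⇒ V=7.6064 continue | (k=3,j=1): S=103.1667, (K−S)⁺=0.0000, hold=2.1448 ⇒ V=2.1448 continue | (k=3,j=2): S=125.9709, (K−S)⁺=0.0000, hold=0.2818 ⇒ V=0.2818 continue | (k=3,j=3): S=153.8158, (K−S)⁺=0.0000, hold=0.0000 ⇒ V=0.0000 continue  boundary S*=-
step 2: (k=2,j=0): S=93.3628, (K−S)⁺=0.0000, hold=4.8308 ⇒ V=4.8308 continue | (k=2,j=1): S=114.0000, (K−S)⁺=0.0000, hold=1.2005 ⇒ V=1.2005 continue | (k=2,j=2): S=139.1988, (K−S)⁺=0.0000, hold=0.1392 ⇒ V=0.1392 continue  boundary S*=-
step 1: (k=1,j=0): S=103.1667, (K−S)⁺=0.0000, hold=2.9871 ⇒ V=2.9871 continue | (k=1,j=1): S=125.9709, (K−S)⁺=0.0000, hold=0.6627 ⇒ V=0.6627 continue  boundary S*=-
step 0: (k=0,j=0): S=114.0000, (K−S)⁺=0.0000, hold=1.8073 ⇒ V=1.8073 continue  boundary S*=-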